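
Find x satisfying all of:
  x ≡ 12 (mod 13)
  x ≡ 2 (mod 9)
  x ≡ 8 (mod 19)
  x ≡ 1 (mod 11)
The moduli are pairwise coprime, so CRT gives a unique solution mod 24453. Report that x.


Product of moduli M = 13 · 9 · 19 · 11 = 24453.
Merge one congruence at a time:
  Start: x ≡ 12 (mod 13).
  Combine with x ≡ 2 (mod 9); new modulus lcm = 117.
    Write x = 12 + 13·t and substitute into x ≡ 2 (mod 9): 13·t ≡ 2 − 12 = -10 (mod 9).
    Reduce coefficients mod 9: 4·t ≡ 8 (mod 9).
    The inverse of 4 mod 9 is 7 (since 4·7 = 28 = 3·9 + 1), so t ≡ 7·8 = 56 ≡ 2 (mod 9).
    Then x = 12 + 13·2 = 38, valid modulo lcm(13, 9) = 117: x ≡ 38 (mod 117).
  Combine with x ≡ 8 (mod 19); new modulus lcm = 2223.
    Write x = 38 + 117·t and substitute into x ≡ 8 (mod 19): 117·t ≡ 8 − 38 = -30 (mod 19).
    Reduce coefficients mod 19: 3·t ≡ 8 (mod 19).
    The inverse of 3 mod 19 is 13 (since 3·13 = 39 = 2·19 + 1), so t ≡ 13·8 = 104 ≡ 9 (mod 19).
    Then x = 38 + 117·9 = 1091, valid modulo lcm(117, 19) = 2223: x ≡ 1091 (mod 2223).
  Combine with x ≡ 1 (mod 11); new modulus lcm = 24453.
    Write x = 1091 + 2223·t and substitute into x ≡ 1 (mod 11): 2223·t ≡ 1 − 1091 = -1090 (mod 11).
    Reduce coefficients mod 11: 1·t ≡ 10 (mod 11).
    So t ≡ 10 (mod 11).
    Then x = 1091 + 2223·10 = 23321, valid modulo lcm(2223, 11) = 24453: x ≡ 23321 (mod 24453).
Verify against each original: 23321 mod 13 = 12, 23321 mod 9 = 2, 23321 mod 19 = 8, 23321 mod 11 = 1.

x ≡ 23321 (mod 24453).


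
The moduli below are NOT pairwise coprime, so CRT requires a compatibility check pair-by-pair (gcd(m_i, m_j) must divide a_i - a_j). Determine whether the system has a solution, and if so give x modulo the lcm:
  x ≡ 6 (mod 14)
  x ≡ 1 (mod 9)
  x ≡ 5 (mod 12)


Moduli 14, 9, 12 are not pairwise coprime, so CRT works modulo lcm(m_i) when all pairwise compatibility conditions hold.
Pairwise compatibility: gcd(m_i, m_j) must divide a_i - a_j for every pair.
Merge one congruence at a time:
  Start: x ≡ 6 (mod 14).
  Combine with x ≡ 1 (mod 9): gcd(14, 9) = 1; 1 - 6 = -5, which IS divisible by 1, so compatible.
    Write x = 6 + 14·t and substitute into x ≡ 1 (mod 9): 14·t ≡ 1 − 6 = -5 (mod 9).
    Reduce coefficients mod 9: 5·t ≡ 4 (mod 9).
    The inverse of 5 mod 9 is 2 (since 5·2 = 10 = 1·9 + 1), so t ≡ 2·4 = 8 ≡ 8 (mod 9).
    Then x = 6 + 14·8 = 118, valid modulo lcm(14, 9) = 126: x ≡ 118 (mod 126).
  Combine with x ≡ 5 (mod 12): gcd(126, 12) = 6, and 5 - 118 = -113 is NOT divisible by 6.
    ⇒ system is inconsistent (no integer solution).

No solution (the system is inconsistent).


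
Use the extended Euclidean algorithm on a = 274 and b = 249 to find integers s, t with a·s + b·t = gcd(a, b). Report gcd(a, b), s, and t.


Euclidean algorithm on (274, 249) — divide until remainder is 0:
  274 = 1 · 249 + 25
  249 = 9 · 25 + 24
  25 = 1 · 24 + 1
  24 = 24 · 1 + 0
gcd(274, 249) = 1.
Track Bezout coefficients alongside the remainders: start with r₀ = 274 = a·1 + b·0 (s = 1, t = 0) and r₁ = 249 = a·0 + b·1 (s = 0, t = 1); each new remainder r_{k+1} = r_{k-1} − q_k·r_k inherits s_{k+1} = s_{k-1} − q_k·s_k, t_{k+1} = t_{k-1} − q_k·t_k, so r_k = a·s_k + b·t_k at every step:
  q = 1: r = 25, s = 1 − 1·0 = 1, t = 0 − 1·1 = -1  (check: 274·1 + 249·(-1) = 25)
  q = 9: r = 24, s = 0 − 9·1 = -9, t = 1 − 9·(-1) = 10  (check: 274·(-9) + 249·10 = 24)
  q = 1: r = 1, s = 1 − 1·(-9) = 10, t = -1 − 1·10 = -11  (check: 274·10 + 249·(-11) = 1)
The row with r = 1 (the gcd) gives the Bezout coefficients s = 10, t = -11.
Result: 274 · (10) + 249 · (-11) = 1.

gcd(274, 249) = 1; s = 10, t = -11 (check: 274·10 + 249·(-11) = 1).


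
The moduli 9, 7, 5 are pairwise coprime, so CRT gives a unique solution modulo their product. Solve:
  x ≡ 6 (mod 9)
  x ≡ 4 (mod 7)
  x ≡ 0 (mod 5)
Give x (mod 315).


Moduli 9, 7, 5 are pairwise coprime; by CRT there is a unique solution modulo M = 9 · 7 · 5 = 315.
Solve pairwise, accumulating the modulus:
  Start with x ≡ 6 (mod 9).
  Combine with x ≡ 4 (mod 7): since gcd(9, 7) = 1, we get a unique residue mod 63.
    Write x = 6 + 9·t and substitute into x ≡ 4 (mod 7): 9·t ≡ 4 − 6 = -2 (mod 7).
    Reduce coefficients mod 7: 2·t ≡ 5 (mod 7).
    The inverse of 2 mod 7 is 4 (since 2·4 = 8 = 1·7 + 1), so t ≡ 4·5 = 20 ≡ 6 (mod 7).
    Then x = 6 + 9·6 = 60, valid modulo lcm(9, 7) = 63: x ≡ 60 (mod 63).
  Combine with x ≡ 0 (mod 5): since gcd(63, 5) = 1, we get a unique residue mod 315.
    Write x = 60 + 63·t and substitute into x ≡ 0 (mod 5): 63·t ≡ 0 − 60 = -60 (mod 5).
    Reduce coefficients mod 5: 3·t ≡ 0 (mod 5).
    The inverse of 3 mod 5 is 2 (since 3·2 = 6 = 1·5 + 1), so t ≡ 2·0 = 0 ≡ 0 (mod 5).
    Then x = 60 + 63·0 = 60, valid modulo lcm(63, 5) = 315: x ≡ 60 (mod 315).
Verify: 60 mod 9 = 6 ✓, 60 mod 7 = 4 ✓, 60 mod 5 = 0 ✓.

x ≡ 60 (mod 315).


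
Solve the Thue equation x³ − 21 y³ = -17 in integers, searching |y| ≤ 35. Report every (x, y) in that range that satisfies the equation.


The equation is x³ - 21y³ = -17. For fixed y, x³ = 21·y³ − 17, so a solution requires the RHS to be a perfect cube.
Strategy: iterate y from -35 to 35, compute RHS = 21·y³ − 17, and check whether it is a (positive or negative) perfect cube.
Check small values of y:
  y = 0: RHS = -17 is not a perfect cube.
  y = 1: RHS = 4 is not a perfect cube.
  y = -1: RHS = -38 is not a perfect cube.
  y = 2: RHS = 151 is not a perfect cube.
  y = -2: RHS = -185 is not a perfect cube.
  y = 3: RHS = 550 is not a perfect cube.
  y = -3: RHS = -584 is not a perfect cube.
Continuing the search up to |y| = 35 finds no solutions either.
No (x, y) in the scanned range satisfies the equation.

No integer solutions with |y| ≤ 35.


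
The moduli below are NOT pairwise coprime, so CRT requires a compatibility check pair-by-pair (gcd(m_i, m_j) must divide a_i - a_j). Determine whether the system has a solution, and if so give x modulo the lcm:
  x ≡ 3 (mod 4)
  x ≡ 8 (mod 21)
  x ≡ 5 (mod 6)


Moduli 4, 21, 6 are not pairwise coprime, so CRT works modulo lcm(m_i) when all pairwise compatibility conditions hold.
Pairwise compatibility: gcd(m_i, m_j) must divide a_i - a_j for every pair.
Merge one congruence at a time:
  Start: x ≡ 3 (mod 4).
  Combine with x ≡ 8 (mod 21): gcd(4, 21) = 1; 8 - 3 = 5, which IS divisible by 1, so compatible.
    Write x = 3 + 4·t and substitute into x ≡ 8 (mod 21): 4·t ≡ 8 − 3 = 5 (mod 21).
    The inverse of 4 mod 21 is 16 (since 4·16 = 64 = 3·21 + 1), so t ≡ 16·5 = 80 ≡ 17 (mod 21).
    Then x = 3 + 4·17 = 71, valid modulo lcm(4, 21) = 84: x ≡ 71 (mod 84).
  Combine with x ≡ 5 (mod 6): gcd(84, 6) = 6; 5 - 71 = -66, which IS divisible by 6, so compatible.
    Write x = 71 + 84·t and substitute into x ≡ 5 (mod 6): 84·t ≡ 5 − 71 = -66 (mod 6).
    Divide the congruence (and modulus) by g = 6: 14·t ≡ -11 (mod 1).
    Modulo 1 every t works; take t = 0.
    Then x = 71 + 84·0 = 71, valid modulo lcm(84, 6) = 84: x ≡ 71 (mod 84).
Verify: 71 mod 4 = 3, 71 mod 21 = 8, 71 mod 6 = 5.

x ≡ 71 (mod 84).


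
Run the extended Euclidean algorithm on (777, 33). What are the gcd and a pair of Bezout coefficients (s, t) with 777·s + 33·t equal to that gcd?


Euclidean algorithm on (777, 33) — divide until remainder is 0:
  777 = 23 · 33 + 18
  33 = 1 · 18 + 15
  18 = 1 · 15 + 3
  15 = 5 · 3 + 0
gcd(777, 33) = 3.
Track Bezout coefficients alongside the remainders: start with r₀ = 777 = a·1 + b·0 (s = 1, t = 0) and r₁ = 33 = a·0 + b·1 (s = 0, t = 1); each new remainder r_{k+1} = r_{k-1} − q_k·r_k inherits s_{k+1} = s_{k-1} − q_k·s_k, t_{k+1} = t_{k-1} − q_k·t_k, so r_k = a·s_k + b·t_k at every step:
  q = 23: r = 18, s = 1 − 23·0 = 1, t = 0 − 23·1 = -23  (check: 777·1 + 33·(-23) = 18)
  q = 1: r = 15, s = 0 − 1·1 = -1, t = 1 − 1·(-23) = 24  (check: 777·(-1) + 33·24 = 15)
  q = 1: r = 3, s = 1 − 1·(-1) = 2, t = -23 − 1·24 = -47  (check: 777·2 + 33·(-47) = 3)
The row with r = 3 (the gcd) gives the Bezout coefficients s = 2, t = -47.
Result: 777 · (2) + 33 · (-47) = 3.

gcd(777, 33) = 3; s = 2, t = -47 (check: 777·2 + 33·(-47) = 3).


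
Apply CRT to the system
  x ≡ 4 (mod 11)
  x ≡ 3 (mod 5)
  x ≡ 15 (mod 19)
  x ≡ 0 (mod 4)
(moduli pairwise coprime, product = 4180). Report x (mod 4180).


Product of moduli M = 11 · 5 · 19 · 4 = 4180.
Merge one congruence at a time:
  Start: x ≡ 4 (mod 11).
  Combine with x ≡ 3 (mod 5); new modulus lcm = 55.
    Write x = 4 + 11·t and substitute into x ≡ 3 (mod 5): 11·t ≡ 3 − 4 = -1 (mod 5).
    Reduce coefficients mod 5: 1·t ≡ 4 (mod 5).
    So t ≡ 4 (mod 5).
    Then x = 4 + 11·4 = 48, valid modulo lcm(11, 5) = 55: x ≡ 48 (mod 55).
  Combine with x ≡ 15 (mod 19); new modulus lcm = 1045.
    Write x = 48 + 55·t and substitute into x ≡ 15 (mod 19): 55·t ≡ 15 − 48 = -33 (mod 19).
    Reduce coefficients mod 19: 17·t ≡ 5 (mod 19).
    The inverse of 17 mod 19 is 9 (since 17·9 = 153 = 8·19 + 1), so t ≡ 9·5 = 45 ≡ 7 (mod 19).
    Then x = 48 + 55·7 = 433, valid modulo lcm(55, 19) = 1045: x ≡ 433 (mod 1045).
  Combine with x ≡ 0 (mod 4); new modulus lcm = 4180.
    Write x = 433 + 1045·t and substitute into x ≡ 0 (mod 4): 1045·t ≡ 0 − 433 = -433 (mod 4).
    Reduce coefficients mod 4: 1·t ≡ 3 (mod 4).
    So t ≡ 3 (mod 4).
    Then x = 433 + 1045·3 = 3568, valid modulo lcm(1045, 4) = 4180: x ≡ 3568 (mod 4180).
Verify against each original: 3568 mod 11 = 4, 3568 mod 5 = 3, 3568 mod 19 = 15, 3568 mod 4 = 0.

x ≡ 3568 (mod 4180).


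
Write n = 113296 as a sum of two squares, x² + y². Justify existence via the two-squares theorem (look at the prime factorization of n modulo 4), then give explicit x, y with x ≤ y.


Step 1: Factor n = 113296 = 2^4 · 73 · 97.
Step 2: Check the mod-4 condition on each prime factor: 2 = 2 (special); 73 ≡ 1 (mod 4), exponent 1; 97 ≡ 1 (mod 4), exponent 1.
All primes ≡ 3 (mod 4) appear to even exponent (or don't appear), so by the two-squares theorem n IS expressible as a sum of two squares.
Step 3: Build a representation. Group n = k² · m with k = 4 and m = 73 · 97 = 7081 (a product of primes ≡ 1 (mod 4)); a representation of m scales to one of n via (k·x)² + (k·y)² = k²(x² + y²). Each prime p ≡ 1 (mod 4) is itself a sum of two squares; find a² by testing p − a² for a perfect square:
  73: 73 − 1² = 72, 73 − 2² = 69, 73 − 3² = 64 = 8² ⇒ 73 = 3² + 8².
  97: 97 − 1² = 96, 97 − 2² = 93, 97 − 3² = 88, 97 − 4² = 81 = 9² ⇒ 97 = 4² + 9².
  Combine using the Brahmagupta–Fibonacci identity (a² + b²)(c² + d²) = (ac − bd)² + (ad + bc)² = (ac + bd)² + (ad − bc)²:
  73 · 97 = 7081: from (3² + 8²)(4² + 9²), take (3·4 − 8·9, 3·9 + 8·4) = (12 − 72, 27 + 32) = (-60, 59); dropping signs (only squares matter) gives (60, 59); check 60² + 59² = 3600 + 3481 = 7081 ✓.
  Scale by k = 4: (4·60, 4·59) = (240, 236).
Step 4: Order so x ≤ y and verify: 236² + 240² = 55696 + 57600 = 113296 = n. ✓

n = 113296 = 236² + 240² (one valid representation with x ≤ y).


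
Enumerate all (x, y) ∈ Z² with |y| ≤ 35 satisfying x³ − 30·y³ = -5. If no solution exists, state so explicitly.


The equation is x³ - 30y³ = -5. For fixed y, x³ = 30·y³ − 5, so a solution requires the RHS to be a perfect cube.
Strategy: iterate y from -35 to 35, compute RHS = 30·y³ − 5, and check whether it is a (positive or negative) perfect cube.
Check small values of y:
  y = 0: RHS = -5 is not a perfect cube.
  y = 1: RHS = 25 is not a perfect cube.
  y = -1: RHS = -35 is not a perfect cube.
  y = 2: RHS = 235 is not a perfect cube.
  y = -2: RHS = -245 is not a perfect cube.
  y = 3: RHS = 805 is not a perfect cube.
  y = -3: RHS = -815 is not a perfect cube.
Continuing the search up to |y| = 35 finds no solutions either.
No (x, y) in the scanned range satisfies the equation.

No integer solutions with |y| ≤ 35.


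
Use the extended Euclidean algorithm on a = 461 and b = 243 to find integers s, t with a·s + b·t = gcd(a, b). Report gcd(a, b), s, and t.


Euclidean algorithm on (461, 243) — divide until remainder is 0:
  461 = 1 · 243 + 218
  243 = 1 · 218 + 25
  218 = 8 · 25 + 18
  25 = 1 · 18 + 7
  18 = 2 · 7 + 4
  7 = 1 · 4 + 3
  4 = 1 · 3 + 1
  3 = 3 · 1 + 0
gcd(461, 243) = 1.
Track Bezout coefficients alongside the remainders: start with r₀ = 461 = a·1 + b·0 (s = 1, t = 0) and r₁ = 243 = a·0 + b·1 (s = 0, t = 1); each new remainder r_{k+1} = r_{k-1} − q_k·r_k inherits s_{k+1} = s_{k-1} − q_k·s_k, t_{k+1} = t_{k-1} − q_k·t_k, so r_k = a·s_k + b·t_k at every step:
  q = 1: r = 218, s = 1 − 1·0 = 1, t = 0 − 1·1 = -1  (check: 461·1 + 243·(-1) = 218)
  q = 1: r = 25, s = 0 − 1·1 = -1, t = 1 − 1·(-1) = 2  (check: 461·(-1) + 243·2 = 25)
  q = 8: r = 18, s = 1 − 8·(-1) = 9, t = -1 − 8·2 = -17  (check: 461·9 + 243·(-17) = 18)
  q = 1: r = 7, s = -1 − 1·9 = -10, t = 2 − 1·(-17) = 19  (check: 461·(-10) + 243·19 = 7)
  q = 2: r = 4, s = 9 − 2·(-10) = 29, t = -17 − 2·19 = -55  (check: 461·29 + 243·(-55) = 4)
  q = 1: r = 3, s = -10 − 1·29 = -39, t = 19 − 1·(-55) = 74  (check: 461·(-39) + 243·74 = 3)
  q = 1: r = 1, s = 29 − 1·(-39) = 68, t = -55 − 1·74 = -129  (check: 461·68 + 243·(-129) = 1)
The row with r = 1 (the gcd) gives the Bezout coefficients s = 68, t = -129.
Result: 461 · (68) + 243 · (-129) = 1.

gcd(461, 243) = 1; s = 68, t = -129 (check: 461·68 + 243·(-129) = 1).


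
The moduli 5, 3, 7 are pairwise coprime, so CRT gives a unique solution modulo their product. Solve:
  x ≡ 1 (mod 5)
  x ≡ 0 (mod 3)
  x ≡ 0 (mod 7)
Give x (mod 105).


Moduli 5, 3, 7 are pairwise coprime; by CRT there is a unique solution modulo M = 5 · 3 · 7 = 105.
Solve pairwise, accumulating the modulus:
  Start with x ≡ 1 (mod 5).
  Combine with x ≡ 0 (mod 3): since gcd(5, 3) = 1, we get a unique residue mod 15.
    Write x = 1 + 5·t and substitute into x ≡ 0 (mod 3): 5·t ≡ 0 − 1 = -1 (mod 3).
    Reduce coefficients mod 3: 2·t ≡ 2 (mod 3).
    The inverse of 2 mod 3 is 2 (since 2·2 = 4 = 1·3 + 1), so t ≡ 2·2 = 4 ≡ 1 (mod 3).
    Then x = 1 + 5·1 = 6, valid modulo lcm(5, 3) = 15: x ≡ 6 (mod 15).
  Combine with x ≡ 0 (mod 7): since gcd(15, 7) = 1, we get a unique residue mod 105.
    Write x = 6 + 15·t and substitute into x ≡ 0 (mod 7): 15·t ≡ 0 − 6 = -6 (mod 7).
    Reduce coefficients mod 7: 1·t ≡ 1 (mod 7).
    So t ≡ 1 (mod 7).
    Then x = 6 + 15·1 = 21, valid modulo lcm(15, 7) = 105: x ≡ 21 (mod 105).
Verify: 21 mod 5 = 1 ✓, 21 mod 3 = 0 ✓, 21 mod 7 = 0 ✓.

x ≡ 21 (mod 105).


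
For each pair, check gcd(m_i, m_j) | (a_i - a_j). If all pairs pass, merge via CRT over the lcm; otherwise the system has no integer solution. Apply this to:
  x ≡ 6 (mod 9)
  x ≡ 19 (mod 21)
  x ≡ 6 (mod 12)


Moduli 9, 21, 12 are not pairwise coprime, so CRT works modulo lcm(m_i) when all pairwise compatibility conditions hold.
Pairwise compatibility: gcd(m_i, m_j) must divide a_i - a_j for every pair.
Merge one congruence at a time:
  Start: x ≡ 6 (mod 9).
  Combine with x ≡ 19 (mod 21): gcd(9, 21) = 3, and 19 - 6 = 13 is NOT divisible by 3.
    ⇒ system is inconsistent (no integer solution).

No solution (the system is inconsistent).


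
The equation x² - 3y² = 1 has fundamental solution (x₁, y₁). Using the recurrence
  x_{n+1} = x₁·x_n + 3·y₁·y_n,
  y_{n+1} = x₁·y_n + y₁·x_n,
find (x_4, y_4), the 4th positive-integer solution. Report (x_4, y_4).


Step 1: Find the fundamental solution (x₁, y₁) of x² - 3y² = 1.
  Expand √3 as a continued fraction. a₀ = ⌊√3⌋ = 1; iterate m_{k+1} = d_k·a_k − m_k, d_{k+1} = (3 − m_{k+1}²)/d_k, a_{k+1} = ⌊(a₀ + m_{k+1})/d_{k+1}⌋ (starting m₀ = 0, d₀ = 1), with convergents p_k = a_k·p_{k-1} + p_{k-2}, q_k = a_k·q_{k-1} + q_{k-2} (p₋₁ = 1, q₋₁ = 0):
  k = 0: a₀ = 1; p₀/q₀ = 1/1; p₀² − 3·q₀² = 1 − 3 = -2.
  k = 1: m = 1, d = 2, a = ⌊(1 + 1)/2⌋ = 1; p/q = (1·1 + 1)/(1·1 + 0) = 2/1; p² − 3·q² = 4 − 3 = 1.
  The first convergent with p² − 3·q² = 1 gives the fundamental solution (x₁, y₁) = (2, 1).
Step 2: Apply the recurrence (x_{n+1}, y_{n+1}) = (x₁x_n + 3y₁y_n, x₁y_n + y₁x_n) repeatedly.
  From (x_1, y_1) = (2, 1): x_2 = 2·2 + 3·1·1 = 7; y_2 = 2·1 + 1·2 = 4.
  From (x_2, y_2) = (7, 4): x_3 = 2·7 + 3·1·4 = 26; y_3 = 2·4 + 1·7 = 15.
  From (x_3, y_3) = (26, 15): x_4 = 2·26 + 3·1·15 = 97; y_4 = 2·15 + 1·26 = 56.
Step 3: Verify x_4² - 3·y_4² = 9409 - 9408 = 1 (should be 1). ✓

(x_1, y_1) = (2, 1); (x_4, y_4) = (97, 56).


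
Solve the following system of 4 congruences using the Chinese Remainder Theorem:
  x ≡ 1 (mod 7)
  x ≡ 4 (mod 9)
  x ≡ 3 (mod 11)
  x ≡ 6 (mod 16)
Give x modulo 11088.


Product of moduli M = 7 · 9 · 11 · 16 = 11088.
Merge one congruence at a time:
  Start: x ≡ 1 (mod 7).
  Combine with x ≡ 4 (mod 9); new modulus lcm = 63.
    Write x = 1 + 7·t and substitute into x ≡ 4 (mod 9): 7·t ≡ 4 − 1 = 3 (mod 9).
    The inverse of 7 mod 9 is 4 (since 7·4 = 28 = 3·9 + 1), so t ≡ 4·3 = 12 ≡ 3 (mod 9).
    Then x = 1 + 7·3 = 22, valid modulo lcm(7, 9) = 63: x ≡ 22 (mod 63).
  Combine with x ≡ 3 (mod 11); new modulus lcm = 693.
    Write x = 22 + 63·t and substitute into x ≡ 3 (mod 11): 63·t ≡ 3 − 22 = -19 (mod 11).
    Reduce coefficients mod 11: 8·t ≡ 3 (mod 11).
    The inverse of 8 mod 11 is 7 (since 8·7 = 56 = 5·11 + 1), so t ≡ 7·3 = 21 ≡ 10 (mod 11).
    Then x = 22 + 63·10 = 652, valid modulo lcm(63, 11) = 693: x ≡ 652 (mod 693).
  Combine with x ≡ 6 (mod 16); new modulus lcm = 11088.
    Write x = 652 + 693·t and substitute into x ≡ 6 (mod 16): 693·t ≡ 6 − 652 = -646 (mod 16).
    Reduce coefficients mod 16: 5·t ≡ 10 (mod 16).
    The inverse of 5 mod 16 is 13 (since 5·13 = 65 = 4·16 + 1), so t ≡ 13·10 = 130 ≡ 2 (mod 16).
    Then x = 652 + 693·2 = 2038, valid modulo lcm(693, 16) = 11088: x ≡ 2038 (mod 11088).
Verify against each original: 2038 mod 7 = 1, 2038 mod 9 = 4, 2038 mod 11 = 3, 2038 mod 16 = 6.

x ≡ 2038 (mod 11088).


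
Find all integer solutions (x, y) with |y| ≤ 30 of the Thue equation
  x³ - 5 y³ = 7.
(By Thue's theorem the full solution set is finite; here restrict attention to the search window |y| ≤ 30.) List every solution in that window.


The equation is x³ - 5y³ = 7. For fixed y, x³ = 5·y³ + 7, so a solution requires the RHS to be a perfect cube.
Strategy: iterate y from -30 to 30, compute RHS = 5·y³ + 7, and check whether it is a (positive or negative) perfect cube.
Check small values of y:
  y = 0: RHS = 7 is not a perfect cube.
  y = 1: RHS = 12 is not a perfect cube.
  y = -1: RHS = 2 is not a perfect cube.
  y = 2: RHS = 47 is not a perfect cube.
  y = -2: RHS = -33 is not a perfect cube.
  y = 3: RHS = 142 is not a perfect cube.
  y = -3: RHS = -128 is not a perfect cube.
Continuing the search up to |y| = 30 finds no solutions either.
No (x, y) in the scanned range satisfies the equation.

No integer solutions with |y| ≤ 30.


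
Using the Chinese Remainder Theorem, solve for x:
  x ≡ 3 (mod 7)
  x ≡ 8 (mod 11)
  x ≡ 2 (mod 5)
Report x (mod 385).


Moduli 7, 11, 5 are pairwise coprime; by CRT there is a unique solution modulo M = 7 · 11 · 5 = 385.
Solve pairwise, accumulating the modulus:
  Start with x ≡ 3 (mod 7).
  Combine with x ≡ 8 (mod 11): since gcd(7, 11) = 1, we get a unique residue mod 77.
    Write x = 3 + 7·t and substitute into x ≡ 8 (mod 11): 7·t ≡ 8 − 3 = 5 (mod 11).
    The inverse of 7 mod 11 is 8 (since 7·8 = 56 = 5·11 + 1), so t ≡ 8·5 = 40 ≡ 7 (mod 11).
    Then x = 3 + 7·7 = 52, valid modulo lcm(7, 11) = 77: x ≡ 52 (mod 77).
  Combine with x ≡ 2 (mod 5): since gcd(77, 5) = 1, we get a unique residue mod 385.
    Write x = 52 + 77·t and substitute into x ≡ 2 (mod 5): 77·t ≡ 2 − 52 = -50 (mod 5).
    Reduce coefficients mod 5: 2·t ≡ 0 (mod 5).
    The inverse of 2 mod 5 is 3 (since 2·3 = 6 = 1·5 + 1), so t ≡ 3·0 = 0 ≡ 0 (mod 5).
    Then x = 52 + 77·0 = 52, valid modulo lcm(77, 5) = 385: x ≡ 52 (mod 385).
Verify: 52 mod 7 = 3 ✓, 52 mod 11 = 8 ✓, 52 mod 5 = 2 ✓.

x ≡ 52 (mod 385).


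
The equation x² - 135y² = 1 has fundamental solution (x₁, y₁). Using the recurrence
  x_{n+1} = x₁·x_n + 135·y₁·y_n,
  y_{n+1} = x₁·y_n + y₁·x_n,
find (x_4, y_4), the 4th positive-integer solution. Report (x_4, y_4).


Step 1: Find the fundamental solution (x₁, y₁) of x² - 135y² = 1.
  Expand √135 as a continued fraction. a₀ = ⌊√135⌋ = 11; iterate m_{k+1} = d_k·a_k − m_k, d_{k+1} = (135 − m_{k+1}²)/d_k, a_{k+1} = ⌊(a₀ + m_{k+1})/d_{k+1}⌋ (starting m₀ = 0, d₀ = 1), with convergents p_k = a_k·p_{k-1} + p_{k-2}, q_k = a_k·q_{k-1} + q_{k-2} (p₋₁ = 1, q₋₁ = 0):
  k = 0: a₀ = 11; p₀/q₀ = 11/1; p₀² − 135·q₀² = 121 − 135 = -14.
  k = 1: m = 11, d = 14, a = ⌊(11 + 11)/14⌋ = 1; p/q = (1·11 + 1)/(1·1 + 0) = 12/1; p² − 135·q² = 144 − 135 = 9.
  k = 2: m = 3, d = 9, a = ⌊(11 + 3)/9⌋ = 1; p/q = (1·12 + 11)/(1·1 + 1) = 23/2; p² − 135·q² = 529 − 540 = -11.
  k = 3: m = 6, d = 11, a = ⌊(11 + 6)/11⌋ = 1; p/q = (1·23 + 12)/(1·2 + 1) = 35/3; p² − 135·q² = 1225 − 1215 = 10.
  k = 4: m = 5, d = 10, a = ⌊(11 + 5)/10⌋ = 1; p/q = (1·35 + 23)/(1·3 + 2) = 58/5; p² − 135·q² = 3364 − 3375 = -11.
  k = 5: m = 5, d = 11, a = ⌊(11 + 5)/11⌋ = 1; p/q = (1·58 + 35)/(1·5 + 3) = 93/8; p² − 135·q² = 8649 − 8640 = 9.
  k = 6: m = 6, d = 9, a = ⌊(11 + 6)/9⌋ = 1; p/q = (1·93 + 58)/(1·8 + 5) = 151/13; p² − 135·q² = 22801 − 22815 = -14.
  k = 7: m = 3, d = 14, a = ⌊(11 + 3)/14⌋ = 1; p/q = (1·151 + 93)/(1·13 + 8) = 244/21; p² − 135·q² = 59536 − 59535 = 1.
  The first convergent with p² − 135·q² = 1 gives the fundamental solution (x₁, y₁) = (244, 21).
Step 2: Apply the recurrence (x_{n+1}, y_{n+1}) = (x₁x_n + 135y₁y_n, x₁y_n + y₁x_n) repeatedly.
  From (x_1, y_1) = (244, 21): x_2 = 244·244 + 135·21·21 = 119071; y_2 = 244·21 + 21·244 = 10248.
  From (x_2, y_2) = (119071, 10248): x_3 = 244·119071 + 135·21·10248 = 58106404; y_3 = 244·10248 + 21·119071 = 5001003.
  From (x_3, y_3) = (58106404, 5001003): x_4 = 244·58106404 + 135·21·5001003 = 28355806081; y_4 = 244·5001003 + 21·58106404 = 2440479216.
Step 3: Verify x_4² - 135·y_4² = 804051738503276578561 - 804051738503276578560 = 1 (should be 1). ✓

(x_1, y_1) = (244, 21); (x_4, y_4) = (28355806081, 2440479216).


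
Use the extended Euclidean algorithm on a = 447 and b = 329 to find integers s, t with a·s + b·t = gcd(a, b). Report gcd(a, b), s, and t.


Euclidean algorithm on (447, 329) — divide until remainder is 0:
  447 = 1 · 329 + 118
  329 = 2 · 118 + 93
  118 = 1 · 93 + 25
  93 = 3 · 25 + 18
  25 = 1 · 18 + 7
  18 = 2 · 7 + 4
  7 = 1 · 4 + 3
  4 = 1 · 3 + 1
  3 = 3 · 1 + 0
gcd(447, 329) = 1.
Track Bezout coefficients alongside the remainders: start with r₀ = 447 = a·1 + b·0 (s = 1, t = 0) and r₁ = 329 = a·0 + b·1 (s = 0, t = 1); each new remainder r_{k+1} = r_{k-1} − q_k·r_k inherits s_{k+1} = s_{k-1} − q_k·s_k, t_{k+1} = t_{k-1} − q_k·t_k, so r_k = a·s_k + b·t_k at every step:
  q = 1: r = 118, s = 1 − 1·0 = 1, t = 0 − 1·1 = -1  (check: 447·1 + 329·(-1) = 118)
  q = 2: r = 93, s = 0 − 2·1 = -2, t = 1 − 2·(-1) = 3  (check: 447·(-2) + 329·3 = 93)
  q = 1: r = 25, s = 1 − 1·(-2) = 3, t = -1 − 1·3 = -4  (check: 447·3 + 329·(-4) = 25)
  q = 3: r = 18, s = -2 − 3·3 = -11, t = 3 − 3·(-4) = 15  (check: 447·(-11) + 329·15 = 18)
  q = 1: r = 7, s = 3 − 1·(-11) = 14, t = -4 − 1·15 = -19  (check: 447·14 + 329·(-19) = 7)
  q = 2: r = 4, s = -11 − 2·14 = -39, t = 15 − 2·(-19) = 53  (check: 447·(-39) + 329·53 = 4)
  q = 1: r = 3, s = 14 − 1·(-39) = 53, t = -19 − 1·53 = -72  (check: 447·53 + 329·(-72) = 3)
  q = 1: r = 1, s = -39 − 1·53 = -92, t = 53 − 1·(-72) = 125  (check: 447·(-92) + 329·125 = 1)
The row with r = 1 (the gcd) gives the Bezout coefficients s = -92, t = 125.
Result: 447 · (-92) + 329 · (125) = 1.

gcd(447, 329) = 1; s = -92, t = 125 (check: 447·(-92) + 329·125 = 1).


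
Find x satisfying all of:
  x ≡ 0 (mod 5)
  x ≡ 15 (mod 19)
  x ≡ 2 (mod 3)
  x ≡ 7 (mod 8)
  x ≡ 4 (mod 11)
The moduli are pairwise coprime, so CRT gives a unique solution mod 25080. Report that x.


Product of moduli M = 5 · 19 · 3 · 8 · 11 = 25080.
Merge one congruence at a time:
  Start: x ≡ 0 (mod 5).
  Combine with x ≡ 15 (mod 19); new modulus lcm = 95.
    Write x = 0 + 5·t and substitute into x ≡ 15 (mod 19): 5·t ≡ 15 − 0 = 15 (mod 19).
    The inverse of 5 mod 19 is 4 (since 5·4 = 20 = 1·19 + 1), so t ≡ 4·15 = 60 ≡ 3 (mod 19).
    Then x = 0 + 5·3 = 15, valid modulo lcm(5, 19) = 95: x ≡ 15 (mod 95).
  Combine with x ≡ 2 (mod 3); new modulus lcm = 285.
    Write x = 15 + 95·t and substitute into x ≡ 2 (mod 3): 95·t ≡ 2 − 15 = -13 (mod 3).
    Reduce coefficients mod 3: 2·t ≡ 2 (mod 3).
    The inverse of 2 mod 3 is 2 (since 2·2 = 4 = 1·3 + 1), so t ≡ 2·2 = 4 ≡ 1 (mod 3).
    Then x = 15 + 95·1 = 110, valid modulo lcm(95, 3) = 285: x ≡ 110 (mod 285).
  Combine with x ≡ 7 (mod 8); new modulus lcm = 2280.
    Write x = 110 + 285·t and substitute into x ≡ 7 (mod 8): 285·t ≡ 7 − 110 = -103 (mod 8).
    Reduce coefficients mod 8: 5·t ≡ 1 (mod 8).
    The inverse of 5 mod 8 is 5 (since 5·5 = 25 = 3·8 + 1), so t ≡ 5·1 = 5 ≡ 5 (mod 8).
    Then x = 110 + 285·5 = 1535, valid modulo lcm(285, 8) = 2280: x ≡ 1535 (mod 2280).
  Combine with x ≡ 4 (mod 11); new modulus lcm = 25080.
    Write x = 1535 + 2280·t and substitute into x ≡ 4 (mod 11): 2280·t ≡ 4 − 1535 = -1531 (mod 11).
    Reduce coefficients mod 11: 3·t ≡ 9 (mod 11).
    The inverse of 3 mod 11 is 4 (since 3·4 = 12 = 1·11 + 1), so t ≡ 4·9 = 36 ≡ 3 (mod 11).
    Then x = 1535 + 2280·3 = 8375, valid modulo lcm(2280, 11) = 25080: x ≡ 8375 (mod 25080).
Verify against each original: 8375 mod 5 = 0, 8375 mod 19 = 15, 8375 mod 3 = 2, 8375 mod 8 = 7, 8375 mod 11 = 4.

x ≡ 8375 (mod 25080).


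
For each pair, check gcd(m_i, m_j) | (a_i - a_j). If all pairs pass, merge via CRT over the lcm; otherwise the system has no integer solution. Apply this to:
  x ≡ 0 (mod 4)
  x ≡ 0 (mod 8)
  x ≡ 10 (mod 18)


Moduli 4, 8, 18 are not pairwise coprime, so CRT works modulo lcm(m_i) when all pairwise compatibility conditions hold.
Pairwise compatibility: gcd(m_i, m_j) must divide a_i - a_j for every pair.
Merge one congruence at a time:
  Start: x ≡ 0 (mod 4).
  Combine with x ≡ 0 (mod 8): gcd(4, 8) = 4; 0 - 0 = 0, which IS divisible by 4, so compatible.
    Write x = 0 + 4·t and substitute into x ≡ 0 (mod 8): 4·t ≡ 0 − 0 = 0 (mod 8).
    Divide the congruence (and modulus) by g = 4: 1·t ≡ 0 (mod 2).
    So t ≡ 0 (mod 2).
    Then x = 0 + 4·0 = 0, valid modulo lcm(4, 8) = 8: x ≡ 0 (mod 8).
  Combine with x ≡ 10 (mod 18): gcd(8, 18) = 2; 10 - 0 = 10, which IS divisible by 2, so compatible.
    Write x = 0 + 8·t and substitute into x ≡ 10 (mod 18): 8·t ≡ 10 − 0 = 10 (mod 18).
    Divide the congruence (and modulus) by g = 2: 4·t ≡ 5 (mod 9).
    The inverse of 4 mod 9 is 7 (since 4·7 = 28 = 3·9 + 1), so t ≡ 7·5 = 35 ≡ 8 (mod 9).
    Then x = 0 + 8·8 = 64, valid modulo lcm(8, 18) = 72: x ≡ 64 (mod 72).
Verify: 64 mod 4 = 0, 64 mod 8 = 0, 64 mod 18 = 10.

x ≡ 64 (mod 72).


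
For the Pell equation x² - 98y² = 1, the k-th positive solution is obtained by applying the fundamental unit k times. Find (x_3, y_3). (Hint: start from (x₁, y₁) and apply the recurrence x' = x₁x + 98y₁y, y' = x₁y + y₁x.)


Step 1: Find the fundamental solution (x₁, y₁) of x² - 98y² = 1.
  Expand √98 as a continued fraction. a₀ = ⌊√98⌋ = 9; iterate m_{k+1} = d_k·a_k − m_k, d_{k+1} = (98 − m_{k+1}²)/d_k, a_{k+1} = ⌊(a₀ + m_{k+1})/d_{k+1}⌋ (starting m₀ = 0, d₀ = 1), with convergents p_k = a_k·p_{k-1} + p_{k-2}, q_k = a_k·q_{k-1} + q_{k-2} (p₋₁ = 1, q₋₁ = 0):
  k = 0: a₀ = 9; p₀/q₀ = 9/1; p₀² − 98·q₀² = 81 − 98 = -17.
  k = 1: m = 9, d = 17, a = ⌊(9 + 9)/17⌋ = 1; p/q = (1·9 + 1)/(1·1 + 0) = 10/1; p² − 98·q² = 100 − 98 = 2.
  k = 2: m = 8, d = 2, a = ⌊(9 + 8)/2⌋ = 8; p/q = (8·10 + 9)/(8·1 + 1) = 89/9; p² − 98·q² = 7921 − 7938 = -17.
  k = 3: m = 8, d = 17, a = ⌊(9 + 8)/17⌋ = 1; p/q = (1·89 + 10)/(1·9 + 1) = 99/10; p² − 98·q² = 9801 − 9800 = 1.
  The first convergent with p² − 98·q² = 1 gives the fundamental solution (x₁, y₁) = (99, 10).
Step 2: Apply the recurrence (x_{n+1}, y_{n+1}) = (x₁x_n + 98y₁y_n, x₁y_n + y₁x_n) repeatedly.
  From (x_1, y_1) = (99, 10): x_2 = 99·99 + 98·10·10 = 19601; y_2 = 99·10 + 10·99 = 1980.
  From (x_2, y_2) = (19601, 1980): x_3 = 99·19601 + 98·10·1980 = 3880899; y_3 = 99·1980 + 10·19601 = 392030.
Step 3: Verify x_3² - 98·y_3² = 15061377048201 - 15061377048200 = 1 (should be 1). ✓

(x_1, y_1) = (99, 10); (x_3, y_3) = (3880899, 392030).


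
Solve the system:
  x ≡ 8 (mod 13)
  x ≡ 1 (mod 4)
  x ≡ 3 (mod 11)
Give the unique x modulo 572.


Moduli 13, 4, 11 are pairwise coprime; by CRT there is a unique solution modulo M = 13 · 4 · 11 = 572.
Solve pairwise, accumulating the modulus:
  Start with x ≡ 8 (mod 13).
  Combine with x ≡ 1 (mod 4): since gcd(13, 4) = 1, we get a unique residue mod 52.
    Write x = 8 + 13·t and substitute into x ≡ 1 (mod 4): 13·t ≡ 1 − 8 = -7 (mod 4).
    Reduce coefficients mod 4: 1·t ≡ 1 (mod 4).
    So t ≡ 1 (mod 4).
    Then x = 8 + 13·1 = 21, valid modulo lcm(13, 4) = 52: x ≡ 21 (mod 52).
  Combine with x ≡ 3 (mod 11): since gcd(52, 11) = 1, we get a unique residue mod 572.
    Write x = 21 + 52·t and substitute into x ≡ 3 (mod 11): 52·t ≡ 3 − 21 = -18 (mod 11).
    Reduce coefficients mod 11: 8·t ≡ 4 (mod 11).
    The inverse of 8 mod 11 is 7 (since 8·7 = 56 = 5·11 + 1), so t ≡ 7·4 = 28 ≡ 6 (mod 11).
    Then x = 21 + 52·6 = 333, valid modulo lcm(52, 11) = 572: x ≡ 333 (mod 572).
Verify: 333 mod 13 = 8 ✓, 333 mod 4 = 1 ✓, 333 mod 11 = 3 ✓.

x ≡ 333 (mod 572).


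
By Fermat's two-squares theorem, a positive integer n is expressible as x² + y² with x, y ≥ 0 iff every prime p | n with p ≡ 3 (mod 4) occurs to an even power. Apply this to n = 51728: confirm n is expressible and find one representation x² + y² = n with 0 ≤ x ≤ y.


Step 1: Factor n = 51728 = 2^4 · 53 · 61.
Step 2: Check the mod-4 condition on each prime factor: 2 = 2 (special); 53 ≡ 1 (mod 4), exponent 1; 61 ≡ 1 (mod 4), exponent 1.
All primes ≡ 3 (mod 4) appear to even exponent (or don't appear), so by the two-squares theorem n IS expressible as a sum of two squares.
Step 3: Build a representation. Group n = k² · m with k = 4 and m = 53 · 61 = 3233 (a product of primes ≡ 1 (mod 4)); a representation of m scales to one of n via (k·x)² + (k·y)² = k²(x² + y²). Each prime p ≡ 1 (mod 4) is itself a sum of two squares; find a² by testing p − a² for a perfect square:
  53: 53 − 1² = 52, 53 − 2² = 49 = 7² ⇒ 53 = 2² + 7².
  61: 61 − 1² = 60, 61 − 2² = 57, 61 − 3² = 52, 61 − 4² = 45, 61 − 5² = 36 = 6² ⇒ 61 = 5² + 6².
  Combine using the Brahmagupta–Fibonacci identity (a² + b²)(c² + d²) = (ac − bd)² + (ad + bc)² = (ac + bd)² + (ad − bc)²:
  53 · 61 = 3233: from (2² + 7²)(5² + 6²), take (2·5 − 7·6, 2·6 + 7·5) = (10 − 42, 12 + 35) = (-32, 47); dropping signs (only squares matter) gives (32, 47); check 32² + 47² = 1024 + 2209 = 3233 ✓.
  Scale by k = 4: (4·32, 4·47) = (128, 188).
Step 4: Order so x ≤ y and verify: 128² + 188² = 16384 + 35344 = 51728 = n. ✓

n = 51728 = 128² + 188² (one valid representation with x ≤ y).


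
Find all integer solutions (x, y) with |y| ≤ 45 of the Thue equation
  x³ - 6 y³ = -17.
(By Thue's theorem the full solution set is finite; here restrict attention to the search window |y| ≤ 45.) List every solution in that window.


The equation is x³ - 6y³ = -17. For fixed y, x³ = 6·y³ − 17, so a solution requires the RHS to be a perfect cube.
Strategy: iterate y from -45 to 45, compute RHS = 6·y³ − 17, and check whether it is a (positive or negative) perfect cube.
Check small values of y:
  y = 0: RHS = -17 is not a perfect cube.
  y = 1: RHS = -11 is not a perfect cube.
  y = -1: RHS = -23 is not a perfect cube.
  y = 2: RHS = 31 is not a perfect cube.
  y = -2: RHS = -65 is not a perfect cube.
  y = 3: RHS = 145 is not a perfect cube.
  y = -3: RHS = -179 is not a perfect cube.
Continuing the search up to |y| = 45 finds no solutions either.
No (x, y) in the scanned range satisfies the equation.

No integer solutions with |y| ≤ 45.


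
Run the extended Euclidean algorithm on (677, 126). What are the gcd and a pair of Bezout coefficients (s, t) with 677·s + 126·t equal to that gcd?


Euclidean algorithm on (677, 126) — divide until remainder is 0:
  677 = 5 · 126 + 47
  126 = 2 · 47 + 32
  47 = 1 · 32 + 15
  32 = 2 · 15 + 2
  15 = 7 · 2 + 1
  2 = 2 · 1 + 0
gcd(677, 126) = 1.
Track Bezout coefficients alongside the remainders: start with r₀ = 677 = a·1 + b·0 (s = 1, t = 0) and r₁ = 126 = a·0 + b·1 (s = 0, t = 1); each new remainder r_{k+1} = r_{k-1} − q_k·r_k inherits s_{k+1} = s_{k-1} − q_k·s_k, t_{k+1} = t_{k-1} − q_k·t_k, so r_k = a·s_k + b·t_k at every step:
  q = 5: r = 47, s = 1 − 5·0 = 1, t = 0 − 5·1 = -5  (check: 677·1 + 126·(-5) = 47)
  q = 2: r = 32, s = 0 − 2·1 = -2, t = 1 − 2·(-5) = 11  (check: 677·(-2) + 126·11 = 32)
  q = 1: r = 15, s = 1 − 1·(-2) = 3, t = -5 − 1·11 = -16  (check: 677·3 + 126·(-16) = 15)
  q = 2: r = 2, s = -2 − 2·3 = -8, t = 11 − 2·(-16) = 43  (check: 677·(-8) + 126·43 = 2)
  q = 7: r = 1, s = 3 − 7·(-8) = 59, t = -16 − 7·43 = -317  (check: 677·59 + 126·(-317) = 1)
The row with r = 1 (the gcd) gives the Bezout coefficients s = 59, t = -317.
Result: 677 · (59) + 126 · (-317) = 1.

gcd(677, 126) = 1; s = 59, t = -317 (check: 677·59 + 126·(-317) = 1).


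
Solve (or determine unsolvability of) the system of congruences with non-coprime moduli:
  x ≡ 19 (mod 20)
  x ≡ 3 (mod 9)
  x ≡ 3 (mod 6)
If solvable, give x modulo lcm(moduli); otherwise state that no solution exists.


Moduli 20, 9, 6 are not pairwise coprime, so CRT works modulo lcm(m_i) when all pairwise compatibility conditions hold.
Pairwise compatibility: gcd(m_i, m_j) must divide a_i - a_j for every pair.
Merge one congruence at a time:
  Start: x ≡ 19 (mod 20).
  Combine with x ≡ 3 (mod 9): gcd(20, 9) = 1; 3 - 19 = -16, which IS divisible by 1, so compatible.
    Write x = 19 + 20·t and substitute into x ≡ 3 (mod 9): 20·t ≡ 3 − 19 = -16 (mod 9).
    Reduce coefficients mod 9: 2·t ≡ 2 (mod 9).
    The inverse of 2 mod 9 is 5 (since 2·5 = 10 = 1·9 + 1), so t ≡ 5·2 = 10 ≡ 1 (mod 9).
    Then x = 19 + 20·1 = 39, valid modulo lcm(20, 9) = 180: x ≡ 39 (mod 180).
  Combine with x ≡ 3 (mod 6): gcd(180, 6) = 6; 3 - 39 = -36, which IS divisible by 6, so compatible.
    Write x = 39 + 180·t and substitute into x ≡ 3 (mod 6): 180·t ≡ 3 − 39 = -36 (mod 6).
    Divide the congruence (and modulus) by g = 6: 30·t ≡ -6 (mod 1).
    Modulo 1 every t works; take t = 0.
    Then x = 39 + 180·0 = 39, valid modulo lcm(180, 6) = 180: x ≡ 39 (mod 180).
Verify: 39 mod 20 = 19, 39 mod 9 = 3, 39 mod 6 = 3.

x ≡ 39 (mod 180).


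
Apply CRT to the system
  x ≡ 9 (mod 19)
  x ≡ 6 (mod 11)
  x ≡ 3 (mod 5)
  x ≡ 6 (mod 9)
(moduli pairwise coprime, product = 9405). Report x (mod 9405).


Product of moduli M = 19 · 11 · 5 · 9 = 9405.
Merge one congruence at a time:
  Start: x ≡ 9 (mod 19).
  Combine with x ≡ 6 (mod 11); new modulus lcm = 209.
    Write x = 9 + 19·t and substitute into x ≡ 6 (mod 11): 19·t ≡ 6 − 9 = -3 (mod 11).
    Reduce coefficients mod 11: 8·t ≡ 8 (mod 11).
    The inverse of 8 mod 11 is 7 (since 8·7 = 56 = 5·11 + 1), so t ≡ 7·8 = 56 ≡ 1 (mod 11).
    Then x = 9 + 19·1 = 28, valid modulo lcm(19, 11) = 209: x ≡ 28 (mod 209).
  Combine with x ≡ 3 (mod 5); new modulus lcm = 1045.
    Write x = 28 + 209·t and substitute into x ≡ 3 (mod 5): 209·t ≡ 3 − 28 = -25 (mod 5).
    Reduce coefficients mod 5: 4·t ≡ 0 (mod 5).
    The inverse of 4 mod 5 is 4 (since 4·4 = 16 = 3·5 + 1), so t ≡ 4·0 = 0 ≡ 0 (mod 5).
    Then x = 28 + 209·0 = 28, valid modulo lcm(209, 5) = 1045: x ≡ 28 (mod 1045).
  Combine with x ≡ 6 (mod 9); new modulus lcm = 9405.
    Write x = 28 + 1045·t and substitute into x ≡ 6 (mod 9): 1045·t ≡ 6 − 28 = -22 (mod 9).
    Reduce coefficients mod 9: 1·t ≡ 5 (mod 9).
    So t ≡ 5 (mod 9).
    Then x = 28 + 1045·5 = 5253, valid modulo lcm(1045, 9) = 9405: x ≡ 5253 (mod 9405).
Verify against each original: 5253 mod 19 = 9, 5253 mod 11 = 6, 5253 mod 5 = 3, 5253 mod 9 = 6.

x ≡ 5253 (mod 9405).


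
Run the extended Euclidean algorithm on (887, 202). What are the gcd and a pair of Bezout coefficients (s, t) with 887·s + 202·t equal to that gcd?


Euclidean algorithm on (887, 202) — divide until remainder is 0:
  887 = 4 · 202 + 79
  202 = 2 · 79 + 44
  79 = 1 · 44 + 35
  44 = 1 · 35 + 9
  35 = 3 · 9 + 8
  9 = 1 · 8 + 1
  8 = 8 · 1 + 0
gcd(887, 202) = 1.
Track Bezout coefficients alongside the remainders: start with r₀ = 887 = a·1 + b·0 (s = 1, t = 0) and r₁ = 202 = a·0 + b·1 (s = 0, t = 1); each new remainder r_{k+1} = r_{k-1} − q_k·r_k inherits s_{k+1} = s_{k-1} − q_k·s_k, t_{k+1} = t_{k-1} − q_k·t_k, so r_k = a·s_k + b·t_k at every step:
  q = 4: r = 79, s = 1 − 4·0 = 1, t = 0 − 4·1 = -4  (check: 887·1 + 202·(-4) = 79)
  q = 2: r = 44, s = 0 − 2·1 = -2, t = 1 − 2·(-4) = 9  (check: 887·(-2) + 202·9 = 44)
  q = 1: r = 35, s = 1 − 1·(-2) = 3, t = -4 − 1·9 = -13  (check: 887·3 + 202·(-13) = 35)
  q = 1: r = 9, s = -2 − 1·3 = -5, t = 9 − 1·(-13) = 22  (check: 887·(-5) + 202·22 = 9)
  q = 3: r = 8, s = 3 − 3·(-5) = 18, t = -13 − 3·22 = -79  (check: 887·18 + 202·(-79) = 8)
  q = 1: r = 1, s = -5 − 1·18 = -23, t = 22 − 1·(-79) = 101  (check: 887·(-23) + 202·101 = 1)
The row with r = 1 (the gcd) gives the Bezout coefficients s = -23, t = 101.
Result: 887 · (-23) + 202 · (101) = 1.

gcd(887, 202) = 1; s = -23, t = 101 (check: 887·(-23) + 202·101 = 1).


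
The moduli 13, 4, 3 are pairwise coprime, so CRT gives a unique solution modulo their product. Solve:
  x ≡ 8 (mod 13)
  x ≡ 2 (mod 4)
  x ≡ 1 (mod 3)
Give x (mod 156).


Moduli 13, 4, 3 are pairwise coprime; by CRT there is a unique solution modulo M = 13 · 4 · 3 = 156.
Solve pairwise, accumulating the modulus:
  Start with x ≡ 8 (mod 13).
  Combine with x ≡ 2 (mod 4): since gcd(13, 4) = 1, we get a unique residue mod 52.
    Write x = 8 + 13·t and substitute into x ≡ 2 (mod 4): 13·t ≡ 2 − 8 = -6 (mod 4).
    Reduce coefficients mod 4: 1·t ≡ 2 (mod 4).
    So t ≡ 2 (mod 4).
    Then x = 8 + 13·2 = 34, valid modulo lcm(13, 4) = 52: x ≡ 34 (mod 52).
  Combine with x ≡ 1 (mod 3): since gcd(52, 3) = 1, we get a unique residue mod 156.
    Write x = 34 + 52·t and substitute into x ≡ 1 (mod 3): 52·t ≡ 1 − 34 = -33 (mod 3).
    Reduce coefficients mod 3: 1·t ≡ 0 (mod 3).
    So t ≡ 0 (mod 3).
    Then x = 34 + 52·0 = 34, valid modulo lcm(52, 3) = 156: x ≡ 34 (mod 156).
Verify: 34 mod 13 = 8 ✓, 34 mod 4 = 2 ✓, 34 mod 3 = 1 ✓.

x ≡ 34 (mod 156).


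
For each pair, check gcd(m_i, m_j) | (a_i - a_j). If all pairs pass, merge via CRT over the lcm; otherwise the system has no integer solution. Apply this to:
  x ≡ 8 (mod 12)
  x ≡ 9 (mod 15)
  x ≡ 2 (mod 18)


Moduli 12, 15, 18 are not pairwise coprime, so CRT works modulo lcm(m_i) when all pairwise compatibility conditions hold.
Pairwise compatibility: gcd(m_i, m_j) must divide a_i - a_j for every pair.
Merge one congruence at a time:
  Start: x ≡ 8 (mod 12).
  Combine with x ≡ 9 (mod 15): gcd(12, 15) = 3, and 9 - 8 = 1 is NOT divisible by 3.
    ⇒ system is inconsistent (no integer solution).

No solution (the system is inconsistent).
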